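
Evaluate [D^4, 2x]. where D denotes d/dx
8D^{3}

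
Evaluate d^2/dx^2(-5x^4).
- 60 x^{2}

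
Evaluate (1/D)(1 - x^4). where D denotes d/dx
- \frac{x^{5}}{5} + x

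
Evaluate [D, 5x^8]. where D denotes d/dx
40 x^{7}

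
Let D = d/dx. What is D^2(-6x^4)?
- 72 x^{2}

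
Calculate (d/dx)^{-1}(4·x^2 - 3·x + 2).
\frac{4 x^{3}}{3} - \frac{3 x^{2}}{2} + 2 x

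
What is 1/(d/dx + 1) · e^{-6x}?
- \frac{e^{- 6 x}}{5}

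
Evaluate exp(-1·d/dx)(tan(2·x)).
\tan{\left(2 x - 2 \right)}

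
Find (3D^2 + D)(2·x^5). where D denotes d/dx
10 x^{3} \left(x + 12\right)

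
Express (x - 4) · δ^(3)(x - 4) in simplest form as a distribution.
-3\delta^{(2)}(x - 4)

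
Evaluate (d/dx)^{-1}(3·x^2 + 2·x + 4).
x^{3} + x^{2} + 4 x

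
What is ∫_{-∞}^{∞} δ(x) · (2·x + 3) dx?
3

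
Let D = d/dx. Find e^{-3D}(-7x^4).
- 7 x^{4} + 84 x^{3} - 378 x^{2} + 756 x - 567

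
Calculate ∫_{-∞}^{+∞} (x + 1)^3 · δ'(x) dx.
-3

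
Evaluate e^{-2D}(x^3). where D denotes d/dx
x^{3} - 6 x^{2} + 12 x - 8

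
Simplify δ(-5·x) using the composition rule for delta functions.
\frac{\delta(x)}{5}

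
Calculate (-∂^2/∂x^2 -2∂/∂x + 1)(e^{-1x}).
2 e^{- x}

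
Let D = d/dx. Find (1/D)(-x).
- \frac{x^{2}}{2}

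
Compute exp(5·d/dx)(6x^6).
6 x^{6} + 180 x^{5} + 2250 x^{4} + 15000 x^{3} + 56250 x^{2} + 112500 x + 93750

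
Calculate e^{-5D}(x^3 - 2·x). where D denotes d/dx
x^{3} - 15 x^{2} + 73 x - 115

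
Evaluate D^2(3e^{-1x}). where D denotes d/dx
3 e^{- x}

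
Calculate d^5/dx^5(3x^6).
2160 x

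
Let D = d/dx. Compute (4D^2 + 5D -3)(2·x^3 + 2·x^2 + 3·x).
- 6 x^{3} + 24 x^{2} + 59 x + 31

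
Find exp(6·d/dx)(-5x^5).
- 5 x^{5} - 150 x^{4} - 1800 x^{3} - 10800 x^{2} - 32400 x - 38880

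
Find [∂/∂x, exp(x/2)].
\frac{e^{\frac{x}{2}}}{2}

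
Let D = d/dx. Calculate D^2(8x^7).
336 x^{5}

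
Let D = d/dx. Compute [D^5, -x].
-5D^{4}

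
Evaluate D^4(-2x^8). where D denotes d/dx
- 3360 x^{4}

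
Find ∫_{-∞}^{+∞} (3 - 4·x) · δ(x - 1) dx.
-1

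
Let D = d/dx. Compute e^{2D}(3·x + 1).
3 x + 7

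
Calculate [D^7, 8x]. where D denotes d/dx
56D^{6}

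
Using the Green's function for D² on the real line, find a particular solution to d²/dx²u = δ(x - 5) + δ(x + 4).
\frac{|x - 5|}{2} + \frac{|x + 4|}{2}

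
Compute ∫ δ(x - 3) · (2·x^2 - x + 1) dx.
16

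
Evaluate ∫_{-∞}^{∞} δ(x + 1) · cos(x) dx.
\cos{\left(1 \right)}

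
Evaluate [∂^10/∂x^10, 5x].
50\frac{d^{9}}{dx^{9}}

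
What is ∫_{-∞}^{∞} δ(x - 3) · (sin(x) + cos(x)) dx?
\cos{\left(3 \right)} + \sin{\left(3 \right)}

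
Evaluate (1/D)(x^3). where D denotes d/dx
\frac{x^{4}}{4}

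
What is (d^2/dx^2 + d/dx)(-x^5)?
5 x^{3} \left(- x - 4\right)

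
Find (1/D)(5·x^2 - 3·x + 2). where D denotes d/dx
\frac{5 x^{3}}{3} - \frac{3 x^{2}}{2} + 2 x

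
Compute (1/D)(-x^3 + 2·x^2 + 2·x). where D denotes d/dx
- \frac{x^{4}}{4} + \frac{2 x^{3}}{3} + x^{2}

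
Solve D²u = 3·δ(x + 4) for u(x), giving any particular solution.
\frac{3|x + 4|}{2}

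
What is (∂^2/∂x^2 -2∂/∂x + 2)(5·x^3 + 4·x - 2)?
10 x^{3} - 30 x^{2} + 38 x - 12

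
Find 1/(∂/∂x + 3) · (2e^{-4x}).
- 2 e^{- 4 x}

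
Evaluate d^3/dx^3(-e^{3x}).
- 27 e^{3 x}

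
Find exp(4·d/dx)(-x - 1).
- x - 5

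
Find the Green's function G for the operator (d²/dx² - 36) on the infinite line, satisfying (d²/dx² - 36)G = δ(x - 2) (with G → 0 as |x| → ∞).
-\frac{e^{-6|x - 2|}}{12}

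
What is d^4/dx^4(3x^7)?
2520 x^{3}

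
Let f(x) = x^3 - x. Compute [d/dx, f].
3 x^{2} - 1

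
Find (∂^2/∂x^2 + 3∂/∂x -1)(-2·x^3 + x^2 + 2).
x \left(2 x^{2} - 19 x - 6\right)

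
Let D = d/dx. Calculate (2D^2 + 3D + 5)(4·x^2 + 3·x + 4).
20 x^{2} + 39 x + 45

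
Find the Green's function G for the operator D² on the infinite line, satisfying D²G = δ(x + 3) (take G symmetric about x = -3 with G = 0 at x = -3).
\frac{|x + 3|}{2}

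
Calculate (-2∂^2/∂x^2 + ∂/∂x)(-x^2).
4 - 2 x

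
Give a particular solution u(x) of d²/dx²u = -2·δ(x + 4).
-|x + 4|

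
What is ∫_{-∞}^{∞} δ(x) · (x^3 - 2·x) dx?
0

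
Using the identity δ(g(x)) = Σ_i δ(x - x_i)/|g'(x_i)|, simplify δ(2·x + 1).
\frac{\delta(x + 1/2)}{2}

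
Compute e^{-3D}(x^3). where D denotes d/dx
x^{3} - 9 x^{2} + 27 x - 27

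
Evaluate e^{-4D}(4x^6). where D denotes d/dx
4 x^{6} - 96 x^{5} + 960 x^{4} - 5120 x^{3} + 15360 x^{2} - 24576 x + 16384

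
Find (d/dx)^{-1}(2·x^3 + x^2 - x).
\frac{x^{4}}{2} + \frac{x^{3}}{3} - \frac{x^{2}}{2}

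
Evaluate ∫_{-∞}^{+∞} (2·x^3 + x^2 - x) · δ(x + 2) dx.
-10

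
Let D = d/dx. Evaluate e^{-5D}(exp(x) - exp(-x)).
- e^{5 - x} + e^{x - 5}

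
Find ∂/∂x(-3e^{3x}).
- 9 e^{3 x}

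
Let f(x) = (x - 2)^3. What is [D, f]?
3 \left(x - 2\right)^{2}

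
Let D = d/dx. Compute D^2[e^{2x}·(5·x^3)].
10 x \left(2 x^{2} + 6 x + 3\right) e^{2 x}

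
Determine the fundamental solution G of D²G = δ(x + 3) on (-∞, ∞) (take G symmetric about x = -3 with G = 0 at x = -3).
\frac{|x + 3|}{2}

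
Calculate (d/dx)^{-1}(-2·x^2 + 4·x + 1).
- \frac{2 x^{3}}{3} + 2 x^{2} + x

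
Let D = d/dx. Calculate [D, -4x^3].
- 12 x^{2}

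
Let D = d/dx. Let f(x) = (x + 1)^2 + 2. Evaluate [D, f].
2 x + 2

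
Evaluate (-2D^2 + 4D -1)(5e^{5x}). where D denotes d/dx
- 155 e^{5 x}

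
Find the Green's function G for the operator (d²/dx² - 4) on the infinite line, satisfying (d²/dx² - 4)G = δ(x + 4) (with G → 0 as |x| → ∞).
-\frac{e^{-2|x + 4|}}{4}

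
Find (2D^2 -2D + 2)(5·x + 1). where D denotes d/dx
10 x - 8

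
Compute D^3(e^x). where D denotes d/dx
e^{x}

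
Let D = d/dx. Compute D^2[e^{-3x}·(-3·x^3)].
9 x \left(- 3 x^{2} + 6 x - 2\right) e^{- 3 x}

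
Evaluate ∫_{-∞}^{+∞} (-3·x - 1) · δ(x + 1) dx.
2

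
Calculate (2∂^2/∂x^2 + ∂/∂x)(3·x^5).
15 x^{3} \left(x + 8\right)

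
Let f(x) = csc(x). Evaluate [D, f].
- \cot{\left(x \right)} \csc{\left(x \right)}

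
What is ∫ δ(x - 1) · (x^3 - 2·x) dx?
-1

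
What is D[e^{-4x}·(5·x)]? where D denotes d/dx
5 \left(1 - 4 x\right) e^{- 4 x}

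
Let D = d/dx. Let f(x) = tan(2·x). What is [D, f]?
\frac{2}{\cos^{2}{\left(2 x \right)}}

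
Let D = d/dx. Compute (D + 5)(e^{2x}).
7 e^{2 x}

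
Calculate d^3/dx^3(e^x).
e^{x}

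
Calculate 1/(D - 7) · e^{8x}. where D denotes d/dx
e^{8 x}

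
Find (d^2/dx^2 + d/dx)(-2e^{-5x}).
- 40 e^{- 5 x}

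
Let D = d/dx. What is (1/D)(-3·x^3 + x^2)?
- \frac{3 x^{4}}{4} + \frac{x^{3}}{3}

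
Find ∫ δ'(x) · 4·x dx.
-4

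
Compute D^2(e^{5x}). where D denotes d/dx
25 e^{5 x}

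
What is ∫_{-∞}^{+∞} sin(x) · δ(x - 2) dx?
\sin{\left(2 \right)}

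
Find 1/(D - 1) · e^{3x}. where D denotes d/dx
\frac{e^{3 x}}{2}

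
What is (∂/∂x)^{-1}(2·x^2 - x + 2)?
\frac{2 x^{3}}{3} - \frac{x^{2}}{2} + 2 x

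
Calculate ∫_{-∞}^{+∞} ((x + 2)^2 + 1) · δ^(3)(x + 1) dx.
0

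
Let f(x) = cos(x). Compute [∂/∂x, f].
- \sin{\left(x \right)}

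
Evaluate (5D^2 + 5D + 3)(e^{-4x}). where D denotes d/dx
63 e^{- 4 x}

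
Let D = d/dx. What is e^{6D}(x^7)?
x^{7} + 42 x^{6} + 756 x^{5} + 7560 x^{4} + 45360 x^{3} + 163296 x^{2} + 326592 x + 279936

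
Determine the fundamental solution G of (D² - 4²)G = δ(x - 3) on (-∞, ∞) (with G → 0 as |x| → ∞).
-\frac{e^{-4|x - 3|}}{8}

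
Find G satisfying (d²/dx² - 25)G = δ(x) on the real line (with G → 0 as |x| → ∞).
-\frac{e^{-5|x|}}{10}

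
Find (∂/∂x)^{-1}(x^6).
\frac{x^{7}}{7}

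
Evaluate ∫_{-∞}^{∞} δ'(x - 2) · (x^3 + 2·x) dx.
-14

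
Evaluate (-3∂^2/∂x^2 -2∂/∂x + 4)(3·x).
12 x - 6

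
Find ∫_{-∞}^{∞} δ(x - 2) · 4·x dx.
8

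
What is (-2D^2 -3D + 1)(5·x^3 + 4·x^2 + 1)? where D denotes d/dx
5 x^{3} - 41 x^{2} - 84 x - 15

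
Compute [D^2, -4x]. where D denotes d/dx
-8D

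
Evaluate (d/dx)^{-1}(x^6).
\frac{x^{7}}{7}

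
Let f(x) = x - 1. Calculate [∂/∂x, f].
1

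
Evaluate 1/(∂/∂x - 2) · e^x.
- e^{x}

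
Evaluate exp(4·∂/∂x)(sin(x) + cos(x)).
\sqrt{2} \sin{\left(x + \frac{\pi}{4} + 4 \right)}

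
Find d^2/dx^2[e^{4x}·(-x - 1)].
\left(- 16 x - 24\right) e^{4 x}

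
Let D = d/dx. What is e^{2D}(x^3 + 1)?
x^{3} + 6 x^{2} + 12 x + 9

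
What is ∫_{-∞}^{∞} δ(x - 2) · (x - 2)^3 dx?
0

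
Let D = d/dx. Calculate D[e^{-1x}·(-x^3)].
x^{2} \left(x - 3\right) e^{- x}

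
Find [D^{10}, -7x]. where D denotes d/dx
-70D^{9}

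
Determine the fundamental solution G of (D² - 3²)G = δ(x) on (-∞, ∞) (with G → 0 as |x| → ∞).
-\frac{e^{-3|x|}}{6}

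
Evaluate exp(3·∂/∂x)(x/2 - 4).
\frac{x}{2} - \frac{5}{2}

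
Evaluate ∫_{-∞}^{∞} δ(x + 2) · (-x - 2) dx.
0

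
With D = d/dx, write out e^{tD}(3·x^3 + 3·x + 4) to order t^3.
3 t^{3} + 9 t^{2} x + 3 t \left(3 x^{2} + 1\right) + 3 x^{3} + 3 x + 4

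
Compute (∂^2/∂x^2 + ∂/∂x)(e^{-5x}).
20 e^{- 5 x}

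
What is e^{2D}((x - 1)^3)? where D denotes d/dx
x^{3} + 3 x^{2} + 3 x + 1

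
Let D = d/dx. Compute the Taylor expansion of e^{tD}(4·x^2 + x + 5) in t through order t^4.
4 t^{2} + t \left(8 x + 1\right) + 4 x^{2} + x + 5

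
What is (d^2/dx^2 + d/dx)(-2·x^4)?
8 x^{2} \left(- x - 3\right)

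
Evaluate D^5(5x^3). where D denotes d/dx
0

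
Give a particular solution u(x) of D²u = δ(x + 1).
\frac{|x + 1|}{2}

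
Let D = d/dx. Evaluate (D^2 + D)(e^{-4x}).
12 e^{- 4 x}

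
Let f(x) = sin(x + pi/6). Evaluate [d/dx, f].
\cos{\left(x + \frac{\pi}{6} \right)}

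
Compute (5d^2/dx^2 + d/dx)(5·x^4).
20 x^{2} \left(x + 15\right)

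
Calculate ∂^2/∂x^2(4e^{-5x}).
100 e^{- 5 x}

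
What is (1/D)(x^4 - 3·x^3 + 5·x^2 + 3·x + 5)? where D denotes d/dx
\frac{x^{5}}{5} - \frac{3 x^{4}}{4} + \frac{5 x^{3}}{3} + \frac{3 x^{2}}{2} + 5 x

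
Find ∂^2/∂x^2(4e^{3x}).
36 e^{3 x}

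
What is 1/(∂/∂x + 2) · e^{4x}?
\frac{e^{4 x}}{6}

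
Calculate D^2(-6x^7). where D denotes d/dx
- 252 x^{5}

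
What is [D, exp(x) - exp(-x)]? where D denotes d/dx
2 \cosh{\left(x \right)}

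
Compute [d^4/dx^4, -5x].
-20\frac{d^{3}}{dx^{3}}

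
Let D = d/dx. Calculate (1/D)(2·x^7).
\frac{x^{8}}{4}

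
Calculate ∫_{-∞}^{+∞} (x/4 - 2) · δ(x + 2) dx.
- \frac{5}{2}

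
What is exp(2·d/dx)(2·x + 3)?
2 x + 7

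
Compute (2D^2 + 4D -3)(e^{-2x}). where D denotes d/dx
- 3 e^{- 2 x}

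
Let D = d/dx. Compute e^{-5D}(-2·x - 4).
6 - 2 x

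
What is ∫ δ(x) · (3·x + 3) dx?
3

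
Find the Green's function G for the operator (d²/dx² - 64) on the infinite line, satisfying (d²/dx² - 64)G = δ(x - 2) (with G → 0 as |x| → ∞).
-\frac{e^{-8|x - 2|}}{16}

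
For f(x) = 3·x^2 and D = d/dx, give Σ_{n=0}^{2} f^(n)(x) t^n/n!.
3 t^{2} + 6 t x + 3 x^{2}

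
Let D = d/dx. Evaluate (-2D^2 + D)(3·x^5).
15 x^{3} \left(x - 8\right)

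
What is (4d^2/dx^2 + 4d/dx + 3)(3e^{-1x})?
9 e^{- x}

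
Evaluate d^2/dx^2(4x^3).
24 x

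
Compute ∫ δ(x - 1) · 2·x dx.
2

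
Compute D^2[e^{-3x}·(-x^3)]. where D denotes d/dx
3 x \left(- 3 x^{2} + 6 x - 2\right) e^{- 3 x}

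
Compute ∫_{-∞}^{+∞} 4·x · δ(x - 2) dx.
8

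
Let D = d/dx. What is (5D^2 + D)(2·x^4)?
8 x^{2} \left(x + 15\right)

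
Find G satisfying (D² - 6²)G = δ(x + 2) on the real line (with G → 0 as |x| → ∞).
-\frac{e^{-6|x + 2|}}{12}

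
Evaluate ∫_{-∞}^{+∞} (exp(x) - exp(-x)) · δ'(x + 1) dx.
- 2 \cosh{\left(1 \right)}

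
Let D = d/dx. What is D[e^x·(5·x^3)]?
5 x^{2} \left(x + 3\right) e^{x}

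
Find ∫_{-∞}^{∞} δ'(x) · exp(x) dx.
-1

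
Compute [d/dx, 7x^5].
35 x^{4}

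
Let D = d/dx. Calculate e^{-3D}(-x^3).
- x^{3} + 9 x^{2} - 27 x + 27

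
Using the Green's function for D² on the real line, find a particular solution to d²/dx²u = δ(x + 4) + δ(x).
\frac{|x + 4|}{2} + \frac{|x|}{2}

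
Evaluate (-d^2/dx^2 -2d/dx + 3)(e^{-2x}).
3 e^{- 2 x}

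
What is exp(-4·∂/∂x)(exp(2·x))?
e^{2 x - 8}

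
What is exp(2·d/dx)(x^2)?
x^{2} + 4 x + 4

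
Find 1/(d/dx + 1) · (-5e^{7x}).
- \frac{5 e^{7 x}}{8}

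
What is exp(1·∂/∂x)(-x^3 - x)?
- x^{3} - 3 x^{2} - 4 x - 2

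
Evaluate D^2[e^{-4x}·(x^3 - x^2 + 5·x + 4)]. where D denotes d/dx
2 \left(8 x^{3} - 20 x^{2} + 51 x + 11\right) e^{- 4 x}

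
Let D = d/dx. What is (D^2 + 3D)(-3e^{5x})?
- 120 e^{5 x}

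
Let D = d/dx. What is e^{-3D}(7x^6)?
7 x^{6} - 126 x^{5} + 945 x^{4} - 3780 x^{3} + 8505 x^{2} - 10206 x + 5103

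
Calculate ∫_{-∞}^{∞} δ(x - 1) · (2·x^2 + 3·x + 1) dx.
6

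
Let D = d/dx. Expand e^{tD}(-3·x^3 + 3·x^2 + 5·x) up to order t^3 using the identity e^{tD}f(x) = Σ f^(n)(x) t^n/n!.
- 3 t^{3} + t^{2} \left(3 - 9 x\right) + t \left(- 9 x^{2} + 6 x + 5\right) - 3 x^{3} + 3 x^{2} + 5 x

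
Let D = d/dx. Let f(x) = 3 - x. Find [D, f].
-1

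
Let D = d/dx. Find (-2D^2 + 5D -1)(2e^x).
4 e^{x}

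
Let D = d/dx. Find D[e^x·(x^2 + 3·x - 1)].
\left(x^{2} + 5 x + 2\right) e^{x}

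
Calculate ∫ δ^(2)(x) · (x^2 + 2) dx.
2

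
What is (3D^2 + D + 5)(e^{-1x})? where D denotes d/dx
7 e^{- x}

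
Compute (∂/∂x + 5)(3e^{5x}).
30 e^{5 x}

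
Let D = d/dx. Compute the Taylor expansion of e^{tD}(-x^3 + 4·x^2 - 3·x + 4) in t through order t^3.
- t^{3} - t^{2} \left(3 x - 4\right) - t \left(3 x^{2} - 8 x + 3\right) - x^{3} + 4 x^{2} - 3 x + 4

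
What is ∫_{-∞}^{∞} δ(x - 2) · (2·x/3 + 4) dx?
\frac{16}{3}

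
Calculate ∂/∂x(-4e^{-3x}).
12 e^{- 3 x}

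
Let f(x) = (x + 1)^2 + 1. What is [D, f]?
2 x + 2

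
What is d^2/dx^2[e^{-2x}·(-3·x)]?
12 \left(1 - x\right) e^{- 2 x}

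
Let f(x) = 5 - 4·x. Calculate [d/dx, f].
-4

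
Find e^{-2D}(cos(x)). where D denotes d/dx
\cos{\left(x - 2 \right)}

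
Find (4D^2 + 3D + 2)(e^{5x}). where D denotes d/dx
117 e^{5 x}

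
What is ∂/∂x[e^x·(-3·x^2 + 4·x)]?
\left(- 3 x^{2} - 2 x + 4\right) e^{x}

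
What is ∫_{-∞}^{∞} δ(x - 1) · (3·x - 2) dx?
1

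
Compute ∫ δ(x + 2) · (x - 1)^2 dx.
9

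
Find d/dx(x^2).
2 x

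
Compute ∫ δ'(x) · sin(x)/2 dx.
- \frac{1}{2}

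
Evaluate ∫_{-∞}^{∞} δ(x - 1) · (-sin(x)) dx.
- \sin{\left(1 \right)}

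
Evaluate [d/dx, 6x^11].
66 x^{10}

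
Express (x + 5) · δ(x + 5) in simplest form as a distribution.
0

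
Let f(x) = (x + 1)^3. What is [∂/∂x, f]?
3 \left(x + 1\right)^{2}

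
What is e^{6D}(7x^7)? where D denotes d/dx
7 x^{7} + 294 x^{6} + 5292 x^{5} + 52920 x^{4} + 317520 x^{3} + 1143072 x^{2} + 2286144 x + 1959552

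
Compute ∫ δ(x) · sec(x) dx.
1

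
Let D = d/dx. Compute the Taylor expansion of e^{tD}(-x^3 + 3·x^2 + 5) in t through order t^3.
- t^{3} - 3 t^{2} \left(x - 1\right) - 3 t x \left(x - 2\right) - x^{3} + 3 x^{2} + 5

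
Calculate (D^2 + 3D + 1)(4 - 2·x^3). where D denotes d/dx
- 2 x^{3} - 18 x^{2} - 12 x + 4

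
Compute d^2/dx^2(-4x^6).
- 120 x^{4}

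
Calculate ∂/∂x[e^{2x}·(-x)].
\left(- 2 x - 1\right) e^{2 x}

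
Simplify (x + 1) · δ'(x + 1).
-\delta(x + 1)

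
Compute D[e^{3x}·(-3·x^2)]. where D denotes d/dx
3 x \left(- 3 x - 2\right) e^{3 x}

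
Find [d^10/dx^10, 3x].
30\frac{d^{9}}{dx^{9}}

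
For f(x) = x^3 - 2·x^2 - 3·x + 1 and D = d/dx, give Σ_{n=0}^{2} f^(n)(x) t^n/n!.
t^{2} \left(3 x - 2\right) - t \left(- 3 x^{2} + 4 x + 3\right) + x^{3} - 2 x^{2} - 3 x + 1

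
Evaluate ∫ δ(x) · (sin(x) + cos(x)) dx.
1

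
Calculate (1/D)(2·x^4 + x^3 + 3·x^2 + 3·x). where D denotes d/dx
\frac{2 x^{5}}{5} + \frac{x^{4}}{4} + x^{3} + \frac{3 x^{2}}{2}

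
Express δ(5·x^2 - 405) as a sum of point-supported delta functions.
\frac{\delta(x - 9) + \delta(x + 9)}{90}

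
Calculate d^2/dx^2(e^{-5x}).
25 e^{- 5 x}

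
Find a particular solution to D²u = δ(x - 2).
\frac{|x - 2|}{2}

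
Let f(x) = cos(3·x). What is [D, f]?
- 3 \sin{\left(3 x \right)}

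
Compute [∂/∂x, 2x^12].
24 x^{11}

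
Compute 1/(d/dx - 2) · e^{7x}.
\frac{e^{7 x}}{5}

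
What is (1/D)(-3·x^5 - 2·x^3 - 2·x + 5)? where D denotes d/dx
- \frac{x^{6}}{2} - \frac{x^{4}}{2} - x^{2} + 5 x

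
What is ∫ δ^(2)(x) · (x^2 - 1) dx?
2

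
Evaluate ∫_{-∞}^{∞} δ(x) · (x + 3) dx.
3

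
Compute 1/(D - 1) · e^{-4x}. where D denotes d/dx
- \frac{e^{- 4 x}}{5}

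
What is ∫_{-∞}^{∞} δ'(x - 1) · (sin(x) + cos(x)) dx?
- \cos{\left(1 \right)} + \sin{\left(1 \right)}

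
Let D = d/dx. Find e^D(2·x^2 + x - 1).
2 x^{2} + 5 x + 2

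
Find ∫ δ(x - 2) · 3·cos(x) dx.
3 \cos{\left(2 \right)}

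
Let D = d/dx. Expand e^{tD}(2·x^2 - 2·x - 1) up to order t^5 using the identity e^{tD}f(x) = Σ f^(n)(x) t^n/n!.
2 t^{2} + 2 t \left(2 x - 1\right) + 2 x^{2} - 2 x - 1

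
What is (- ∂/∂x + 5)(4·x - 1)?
20 x - 9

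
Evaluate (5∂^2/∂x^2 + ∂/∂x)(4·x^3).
12 x \left(x + 10\right)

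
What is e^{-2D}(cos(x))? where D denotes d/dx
\cos{\left(x - 2 \right)}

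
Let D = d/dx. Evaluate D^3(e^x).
e^{x}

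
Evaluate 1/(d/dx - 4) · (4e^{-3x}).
- \frac{4 e^{- 3 x}}{7}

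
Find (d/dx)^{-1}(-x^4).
- \frac{x^{5}}{5}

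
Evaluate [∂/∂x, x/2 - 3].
\frac{1}{2}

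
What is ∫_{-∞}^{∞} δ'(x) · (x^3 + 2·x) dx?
-2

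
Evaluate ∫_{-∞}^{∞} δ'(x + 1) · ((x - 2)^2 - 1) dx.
6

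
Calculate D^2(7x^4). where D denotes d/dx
84 x^{2}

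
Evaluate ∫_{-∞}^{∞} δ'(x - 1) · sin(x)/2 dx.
- \frac{\cos{\left(1 \right)}}{2}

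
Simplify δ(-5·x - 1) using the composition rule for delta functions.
\frac{\delta(x + 1/5)}{5}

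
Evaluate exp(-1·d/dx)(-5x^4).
- 5 x^{4} + 20 x^{3} - 30 x^{2} + 20 x - 5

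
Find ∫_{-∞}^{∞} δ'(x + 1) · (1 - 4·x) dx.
4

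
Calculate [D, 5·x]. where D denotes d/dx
5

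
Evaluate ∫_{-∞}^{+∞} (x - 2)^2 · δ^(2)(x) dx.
2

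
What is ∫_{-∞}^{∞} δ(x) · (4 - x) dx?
4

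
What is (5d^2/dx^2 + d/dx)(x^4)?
4 x^{2} \left(x + 15\right)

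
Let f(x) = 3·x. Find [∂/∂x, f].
3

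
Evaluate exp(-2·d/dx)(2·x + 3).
2 x - 1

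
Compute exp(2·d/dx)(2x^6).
2 x^{6} + 24 x^{5} + 120 x^{4} + 320 x^{3} + 480 x^{2} + 384 x + 128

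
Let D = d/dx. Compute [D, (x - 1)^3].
3 \left(x - 1\right)^{2}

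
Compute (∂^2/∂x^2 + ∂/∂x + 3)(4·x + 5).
12 x + 19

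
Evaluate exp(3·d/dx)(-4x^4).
- 4 x^{4} - 48 x^{3} - 216 x^{2} - 432 x - 324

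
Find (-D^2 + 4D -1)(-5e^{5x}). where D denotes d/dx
30 e^{5 x}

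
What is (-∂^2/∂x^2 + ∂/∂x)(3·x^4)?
12 x^{2} \left(x - 3\right)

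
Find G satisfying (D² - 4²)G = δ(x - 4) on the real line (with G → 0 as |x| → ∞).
-\frac{e^{-4|x - 4|}}{8}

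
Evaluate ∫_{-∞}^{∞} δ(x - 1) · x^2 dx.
1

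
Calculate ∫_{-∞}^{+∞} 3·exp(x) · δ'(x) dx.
-3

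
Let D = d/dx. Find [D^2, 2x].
4D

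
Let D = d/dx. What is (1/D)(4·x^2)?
\frac{4 x^{3}}{3}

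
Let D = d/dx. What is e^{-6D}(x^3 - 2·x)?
x^{3} - 18 x^{2} + 106 x - 204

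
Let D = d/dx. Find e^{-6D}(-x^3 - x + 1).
- x^{3} + 18 x^{2} - 109 x + 223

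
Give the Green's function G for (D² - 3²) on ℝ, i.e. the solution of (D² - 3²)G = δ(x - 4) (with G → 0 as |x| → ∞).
-\frac{e^{-3|x - 4|}}{6}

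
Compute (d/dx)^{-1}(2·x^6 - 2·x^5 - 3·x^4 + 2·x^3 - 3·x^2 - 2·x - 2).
\frac{2 x^{7}}{7} - \frac{x^{6}}{3} - \frac{3 x^{5}}{5} + \frac{x^{4}}{2} - x^{3} - x^{2} - 2 x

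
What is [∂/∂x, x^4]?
4 x^{3}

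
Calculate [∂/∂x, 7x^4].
28 x^{3}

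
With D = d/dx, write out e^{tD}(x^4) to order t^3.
x \left(4 t^{3} + 6 t^{2} x + 4 t x^{2} + x^{3}\right)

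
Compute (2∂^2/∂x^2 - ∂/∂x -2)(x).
- 2 x - 1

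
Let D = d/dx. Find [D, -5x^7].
- 35 x^{6}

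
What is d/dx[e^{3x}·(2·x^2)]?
2 x \left(3 x + 2\right) e^{3 x}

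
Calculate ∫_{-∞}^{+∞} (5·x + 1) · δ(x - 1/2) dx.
\frac{7}{2}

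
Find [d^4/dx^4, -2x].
-8\frac{d^{3}}{dx^{3}}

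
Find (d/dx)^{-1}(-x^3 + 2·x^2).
- \frac{x^{4}}{4} + \frac{2 x^{3}}{3}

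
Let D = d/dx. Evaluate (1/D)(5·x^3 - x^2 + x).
\frac{5 x^{4}}{4} - \frac{x^{3}}{3} + \frac{x^{2}}{2}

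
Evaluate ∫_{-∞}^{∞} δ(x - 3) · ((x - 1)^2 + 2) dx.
6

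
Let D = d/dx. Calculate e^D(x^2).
x^{2} + 2 x + 1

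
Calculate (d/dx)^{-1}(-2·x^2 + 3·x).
- \frac{2 x^{3}}{3} + \frac{3 x^{2}}{2}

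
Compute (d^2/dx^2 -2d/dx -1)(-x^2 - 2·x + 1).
x^{2} + 6 x + 1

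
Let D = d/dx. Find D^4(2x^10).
10080 x^{6}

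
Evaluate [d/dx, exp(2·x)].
2 e^{2 x}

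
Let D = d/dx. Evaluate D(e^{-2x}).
- 2 e^{- 2 x}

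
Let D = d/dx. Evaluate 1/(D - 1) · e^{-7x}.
- \frac{e^{- 7 x}}{8}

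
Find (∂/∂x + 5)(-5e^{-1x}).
- 20 e^{- x}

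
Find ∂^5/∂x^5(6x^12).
570240 x^{7}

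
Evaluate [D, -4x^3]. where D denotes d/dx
- 12 x^{2}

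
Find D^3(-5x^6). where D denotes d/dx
- 600 x^{3}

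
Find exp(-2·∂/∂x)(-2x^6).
- 2 x^{6} + 24 x^{5} - 120 x^{4} + 320 x^{3} - 480 x^{2} + 384 x - 128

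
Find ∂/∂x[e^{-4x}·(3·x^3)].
x^{2} \left(9 - 12 x\right) e^{- 4 x}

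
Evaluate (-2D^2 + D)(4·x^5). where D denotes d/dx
20 x^{3} \left(x - 8\right)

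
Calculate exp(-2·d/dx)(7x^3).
7 x^{3} - 42 x^{2} + 84 x - 56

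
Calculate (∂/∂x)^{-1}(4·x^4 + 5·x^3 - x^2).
\frac{4 x^{5}}{5} + \frac{5 x^{4}}{4} - \frac{x^{3}}{3}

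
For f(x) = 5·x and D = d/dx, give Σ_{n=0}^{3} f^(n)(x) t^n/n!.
5 t + 5 x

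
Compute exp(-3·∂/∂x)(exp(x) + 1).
e^{x - 3} + 1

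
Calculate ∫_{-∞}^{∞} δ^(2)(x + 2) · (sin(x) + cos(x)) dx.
- \cos{\left(2 \right)} + \sin{\left(2 \right)}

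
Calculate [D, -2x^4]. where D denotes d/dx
- 8 x^{3}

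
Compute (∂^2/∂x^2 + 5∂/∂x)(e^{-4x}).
- 4 e^{- 4 x}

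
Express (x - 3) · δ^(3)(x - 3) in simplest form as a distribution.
-3\delta^{(2)}(x - 3)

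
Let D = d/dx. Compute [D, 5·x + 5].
5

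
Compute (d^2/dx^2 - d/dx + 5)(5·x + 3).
25 x + 10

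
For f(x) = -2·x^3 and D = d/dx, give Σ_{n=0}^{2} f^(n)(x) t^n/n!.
2 x \left(- 3 t^{2} - 3 t x - x^{2}\right)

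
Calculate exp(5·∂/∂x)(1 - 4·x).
- 4 x - 19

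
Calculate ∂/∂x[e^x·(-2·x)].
2 \left(- x - 1\right) e^{x}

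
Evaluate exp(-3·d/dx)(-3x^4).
- 3 x^{4} + 36 x^{3} - 162 x^{2} + 324 x - 243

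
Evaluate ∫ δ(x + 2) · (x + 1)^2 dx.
1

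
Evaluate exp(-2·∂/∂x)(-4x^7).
- 4 x^{7} + 56 x^{6} - 336 x^{5} + 1120 x^{4} - 2240 x^{3} + 2688 x^{2} - 1792 x + 512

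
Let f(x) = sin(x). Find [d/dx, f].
\cos{\left(x \right)}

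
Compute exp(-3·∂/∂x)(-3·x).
9 - 3 x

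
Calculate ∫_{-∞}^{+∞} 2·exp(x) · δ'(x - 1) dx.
- 2 e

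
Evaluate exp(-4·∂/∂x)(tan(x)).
\tan{\left(x - 4 \right)}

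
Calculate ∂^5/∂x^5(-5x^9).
- 75600 x^{4}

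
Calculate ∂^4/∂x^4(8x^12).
95040 x^{8}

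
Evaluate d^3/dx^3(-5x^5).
- 300 x^{2}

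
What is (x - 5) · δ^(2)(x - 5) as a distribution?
-2\delta'(x - 5)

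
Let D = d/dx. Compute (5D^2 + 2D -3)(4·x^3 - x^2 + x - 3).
- 12 x^{3} + 27 x^{2} + 113 x + 1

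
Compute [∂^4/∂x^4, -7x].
-28\frac{d^{3}}{dx^{3}}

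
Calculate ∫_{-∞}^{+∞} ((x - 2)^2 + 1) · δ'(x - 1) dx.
2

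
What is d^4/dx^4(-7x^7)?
- 5880 x^{3}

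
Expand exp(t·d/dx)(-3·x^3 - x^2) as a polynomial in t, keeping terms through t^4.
- 3 t^{3} - t^{2} \left(9 x + 1\right) - t x \left(9 x + 2\right) - 3 x^{3} - x^{2}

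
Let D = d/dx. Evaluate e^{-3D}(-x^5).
- x^{5} + 15 x^{4} - 90 x^{3} + 270 x^{2} - 405 x + 243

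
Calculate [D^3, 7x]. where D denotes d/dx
21D^{2}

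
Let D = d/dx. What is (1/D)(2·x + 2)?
x^{2} + 2 x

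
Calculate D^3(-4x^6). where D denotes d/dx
- 480 x^{3}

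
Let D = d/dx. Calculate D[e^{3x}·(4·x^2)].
4 x \left(3 x + 2\right) e^{3 x}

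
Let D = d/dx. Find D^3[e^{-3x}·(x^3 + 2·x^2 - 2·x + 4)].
3 \left(- 9 x^{3} + 9 x^{2} + 36 x - 64\right) e^{- 3 x}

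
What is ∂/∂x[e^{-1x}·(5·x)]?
5 \left(1 - x\right) e^{- x}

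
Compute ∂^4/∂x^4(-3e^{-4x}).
- 768 e^{- 4 x}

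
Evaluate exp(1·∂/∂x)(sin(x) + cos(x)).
\sqrt{2} \sin{\left(x + \frac{\pi}{4} + 1 \right)}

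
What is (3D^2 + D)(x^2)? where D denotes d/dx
2 x + 6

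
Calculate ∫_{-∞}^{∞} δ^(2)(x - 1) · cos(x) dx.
- \cos{\left(1 \right)}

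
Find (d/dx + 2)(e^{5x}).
7 e^{5 x}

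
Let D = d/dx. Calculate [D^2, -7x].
-14D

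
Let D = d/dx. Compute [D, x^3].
3 x^{2}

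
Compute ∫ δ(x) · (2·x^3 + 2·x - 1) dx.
-1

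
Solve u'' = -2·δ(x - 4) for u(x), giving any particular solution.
-|x - 4|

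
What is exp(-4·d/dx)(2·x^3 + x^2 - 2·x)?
2 x^{3} - 23 x^{2} + 86 x - 104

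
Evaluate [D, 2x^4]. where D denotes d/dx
8 x^{3}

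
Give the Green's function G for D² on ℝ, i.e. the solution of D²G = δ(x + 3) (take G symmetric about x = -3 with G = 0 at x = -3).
\frac{|x + 3|}{2}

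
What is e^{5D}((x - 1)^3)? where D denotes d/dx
x^{3} + 12 x^{2} + 48 x + 64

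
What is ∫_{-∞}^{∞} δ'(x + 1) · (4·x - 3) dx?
-4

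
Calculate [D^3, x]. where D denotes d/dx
3D^{2}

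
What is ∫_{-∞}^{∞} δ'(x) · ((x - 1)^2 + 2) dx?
2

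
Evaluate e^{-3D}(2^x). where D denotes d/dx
2^{x - 3}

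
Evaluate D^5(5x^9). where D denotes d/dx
75600 x^{4}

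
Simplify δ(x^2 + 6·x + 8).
\frac{\delta(x + 2) + \delta(x + 4)}{2}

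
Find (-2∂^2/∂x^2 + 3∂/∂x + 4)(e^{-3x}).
- 23 e^{- 3 x}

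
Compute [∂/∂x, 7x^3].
21 x^{2}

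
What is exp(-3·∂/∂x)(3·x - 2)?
3 x - 11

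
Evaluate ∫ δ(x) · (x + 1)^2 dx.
1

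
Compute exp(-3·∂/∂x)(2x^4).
2 x^{4} - 24 x^{3} + 108 x^{2} - 216 x + 162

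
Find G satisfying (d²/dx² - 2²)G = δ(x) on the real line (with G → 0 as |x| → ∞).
-\frac{e^{-2|x|}}{4}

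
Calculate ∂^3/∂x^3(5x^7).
1050 x^{4}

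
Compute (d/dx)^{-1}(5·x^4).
x^{5}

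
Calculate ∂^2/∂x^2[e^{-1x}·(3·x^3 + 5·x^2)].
\left(3 x^{3} - 13 x^{2} - 2 x + 10\right) e^{- x}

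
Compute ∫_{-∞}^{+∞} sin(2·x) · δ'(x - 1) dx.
- 2 \cos{\left(2 \right)}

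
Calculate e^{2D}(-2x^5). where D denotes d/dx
- 2 x^{5} - 20 x^{4} - 80 x^{3} - 160 x^{2} - 160 x - 64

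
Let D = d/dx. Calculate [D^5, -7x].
-35D^{4}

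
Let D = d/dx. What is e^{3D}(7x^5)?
7 x^{5} + 105 x^{4} + 630 x^{3} + 1890 x^{2} + 2835 x + 1701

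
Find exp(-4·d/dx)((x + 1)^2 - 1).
x^{2} - 6 x + 8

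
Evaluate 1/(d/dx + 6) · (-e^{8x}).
- \frac{e^{8 x}}{14}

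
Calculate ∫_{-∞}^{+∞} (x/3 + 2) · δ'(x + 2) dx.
- \frac{1}{3}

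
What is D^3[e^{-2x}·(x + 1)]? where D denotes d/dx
4 \left(1 - 2 x\right) e^{- 2 x}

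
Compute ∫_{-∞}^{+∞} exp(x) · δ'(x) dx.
-1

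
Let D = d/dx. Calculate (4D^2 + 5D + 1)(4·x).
4 x + 20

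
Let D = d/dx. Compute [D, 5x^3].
15 x^{2}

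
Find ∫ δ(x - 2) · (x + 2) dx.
4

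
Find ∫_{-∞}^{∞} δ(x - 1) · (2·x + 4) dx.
6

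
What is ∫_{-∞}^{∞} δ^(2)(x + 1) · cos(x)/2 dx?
- \frac{\cos{\left(1 \right)}}{2}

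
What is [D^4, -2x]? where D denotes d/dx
-8D^{3}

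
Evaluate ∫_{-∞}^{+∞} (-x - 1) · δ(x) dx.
-1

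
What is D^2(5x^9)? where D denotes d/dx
360 x^{7}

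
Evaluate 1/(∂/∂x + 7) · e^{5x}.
\frac{e^{5 x}}{12}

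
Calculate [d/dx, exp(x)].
e^{x}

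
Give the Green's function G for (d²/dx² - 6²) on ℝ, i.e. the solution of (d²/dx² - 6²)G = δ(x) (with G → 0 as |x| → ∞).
-\frac{e^{-6|x|}}{12}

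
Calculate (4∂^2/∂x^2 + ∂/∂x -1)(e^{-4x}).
59 e^{- 4 x}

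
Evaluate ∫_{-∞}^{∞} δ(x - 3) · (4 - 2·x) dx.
-2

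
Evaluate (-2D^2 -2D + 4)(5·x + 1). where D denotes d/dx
20 x - 6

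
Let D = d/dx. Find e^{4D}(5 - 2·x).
- 2 x - 3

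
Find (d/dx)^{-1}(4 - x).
- \frac{x^{2}}{2} + 4 x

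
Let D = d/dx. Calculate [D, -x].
-1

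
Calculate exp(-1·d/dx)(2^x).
2^{x - 1}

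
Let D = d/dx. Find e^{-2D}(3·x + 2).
3 x - 4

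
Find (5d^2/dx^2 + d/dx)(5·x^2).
10 x + 50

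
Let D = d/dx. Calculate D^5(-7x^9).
- 105840 x^{4}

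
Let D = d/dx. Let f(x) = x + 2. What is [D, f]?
1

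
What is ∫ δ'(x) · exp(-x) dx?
1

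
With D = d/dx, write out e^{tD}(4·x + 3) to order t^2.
4 t + 4 x + 3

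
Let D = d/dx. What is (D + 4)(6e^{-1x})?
18 e^{- x}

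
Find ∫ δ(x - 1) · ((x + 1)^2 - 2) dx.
2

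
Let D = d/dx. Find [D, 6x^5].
30 x^{4}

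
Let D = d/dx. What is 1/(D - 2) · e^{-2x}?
- \frac{e^{- 2 x}}{4}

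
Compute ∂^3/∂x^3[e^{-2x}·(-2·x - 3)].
16 x e^{- 2 x}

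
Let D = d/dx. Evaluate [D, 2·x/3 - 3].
\frac{2}{3}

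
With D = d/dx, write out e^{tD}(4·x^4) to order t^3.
4 x \left(4 t^{3} + 6 t^{2} x + 4 t x^{2} + x^{3}\right)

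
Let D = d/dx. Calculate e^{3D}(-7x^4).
- 7 x^{4} - 84 x^{3} - 378 x^{2} - 756 x - 567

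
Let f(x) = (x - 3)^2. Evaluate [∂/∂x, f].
2 x - 6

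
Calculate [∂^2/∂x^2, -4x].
-8\frac{d}{dx}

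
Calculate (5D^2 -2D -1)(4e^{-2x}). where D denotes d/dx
92 e^{- 2 x}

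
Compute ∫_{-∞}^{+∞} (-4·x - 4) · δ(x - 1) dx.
-8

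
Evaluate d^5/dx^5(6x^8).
40320 x^{3}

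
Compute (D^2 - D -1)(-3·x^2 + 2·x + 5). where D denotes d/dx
3 x^{2} + 4 x - 13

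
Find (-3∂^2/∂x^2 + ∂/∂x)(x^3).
3 x \left(x - 6\right)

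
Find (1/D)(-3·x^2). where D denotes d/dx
- x^{3}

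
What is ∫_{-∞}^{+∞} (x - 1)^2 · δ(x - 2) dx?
1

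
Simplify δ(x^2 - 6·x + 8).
\frac{\delta(x - 2) + \delta(x - 4)}{2}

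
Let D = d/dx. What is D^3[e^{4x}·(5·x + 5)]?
\left(320 x + 560\right) e^{4 x}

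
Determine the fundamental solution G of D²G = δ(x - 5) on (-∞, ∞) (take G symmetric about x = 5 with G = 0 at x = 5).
\frac{|x - 5|}{2}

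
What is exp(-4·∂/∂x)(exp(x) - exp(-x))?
- e^{4 - x} + e^{x - 4}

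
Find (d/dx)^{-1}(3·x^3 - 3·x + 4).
\frac{3 x^{4}}{4} - \frac{3 x^{2}}{2} + 4 x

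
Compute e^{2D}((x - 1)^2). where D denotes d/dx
x^{2} + 2 x + 1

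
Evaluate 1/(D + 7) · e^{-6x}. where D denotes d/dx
e^{- 6 x}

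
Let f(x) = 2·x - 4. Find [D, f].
2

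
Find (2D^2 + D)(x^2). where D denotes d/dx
2 x + 4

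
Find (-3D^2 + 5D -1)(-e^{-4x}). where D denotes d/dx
69 e^{- 4 x}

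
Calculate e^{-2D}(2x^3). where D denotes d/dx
2 x^{3} - 12 x^{2} + 24 x - 16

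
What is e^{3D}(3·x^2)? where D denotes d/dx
3 x^{2} + 18 x + 27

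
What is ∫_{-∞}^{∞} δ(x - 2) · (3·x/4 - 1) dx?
\frac{1}{2}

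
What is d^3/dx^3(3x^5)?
180 x^{2}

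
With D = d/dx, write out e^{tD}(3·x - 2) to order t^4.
3 t + 3 x - 2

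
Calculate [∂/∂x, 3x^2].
6 x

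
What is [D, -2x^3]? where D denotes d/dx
- 6 x^{2}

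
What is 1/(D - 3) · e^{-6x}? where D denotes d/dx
- \frac{e^{- 6 x}}{9}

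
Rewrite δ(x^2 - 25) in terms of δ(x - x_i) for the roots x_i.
\frac{\delta(x + 5) + \delta(x - 5)}{10}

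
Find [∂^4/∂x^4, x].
4\frac{d^{3}}{dx^{3}}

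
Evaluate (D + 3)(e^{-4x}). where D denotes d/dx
- e^{- 4 x}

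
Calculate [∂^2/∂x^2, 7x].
14\frac{d}{dx}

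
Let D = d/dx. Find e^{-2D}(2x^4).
2 x^{4} - 16 x^{3} + 48 x^{2} - 64 x + 32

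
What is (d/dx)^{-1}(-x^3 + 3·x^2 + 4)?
- \frac{x^{4}}{4} + x^{3} + 4 x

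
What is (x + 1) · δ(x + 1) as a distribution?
0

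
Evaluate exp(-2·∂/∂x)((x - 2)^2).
x^{2} - 8 x + 16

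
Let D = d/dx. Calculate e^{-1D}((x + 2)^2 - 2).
x^{2} + 2 x - 1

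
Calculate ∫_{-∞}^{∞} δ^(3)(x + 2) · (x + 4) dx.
0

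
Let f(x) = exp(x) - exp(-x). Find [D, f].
2 \cosh{\left(x \right)}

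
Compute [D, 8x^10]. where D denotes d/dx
80 x^{9}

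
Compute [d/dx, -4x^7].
- 28 x^{6}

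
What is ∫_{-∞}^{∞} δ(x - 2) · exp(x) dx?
e^{2}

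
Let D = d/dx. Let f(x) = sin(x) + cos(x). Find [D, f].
- \sin{\left(x \right)} + \cos{\left(x \right)}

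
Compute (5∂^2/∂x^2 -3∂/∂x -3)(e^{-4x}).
89 e^{- 4 x}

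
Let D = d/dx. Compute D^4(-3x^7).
- 2520 x^{3}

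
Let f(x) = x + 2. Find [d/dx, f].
1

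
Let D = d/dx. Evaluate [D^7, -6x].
-42D^{6}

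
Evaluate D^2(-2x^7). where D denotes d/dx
- 84 x^{5}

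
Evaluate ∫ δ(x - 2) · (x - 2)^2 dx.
0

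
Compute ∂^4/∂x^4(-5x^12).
- 59400 x^{8}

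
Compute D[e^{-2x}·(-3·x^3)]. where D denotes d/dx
x^{2} \left(6 x - 9\right) e^{- 2 x}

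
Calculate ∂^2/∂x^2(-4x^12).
- 528 x^{10}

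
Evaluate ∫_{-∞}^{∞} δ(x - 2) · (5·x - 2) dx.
8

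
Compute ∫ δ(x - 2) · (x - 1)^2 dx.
1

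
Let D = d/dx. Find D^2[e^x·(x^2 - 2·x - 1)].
\left(x^{2} + 2 x - 3\right) e^{x}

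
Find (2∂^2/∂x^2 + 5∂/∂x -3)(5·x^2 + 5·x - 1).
- 15 x^{2} + 35 x + 48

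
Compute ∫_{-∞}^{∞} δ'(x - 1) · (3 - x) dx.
1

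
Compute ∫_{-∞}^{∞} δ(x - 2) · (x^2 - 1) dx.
3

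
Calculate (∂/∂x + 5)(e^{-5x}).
0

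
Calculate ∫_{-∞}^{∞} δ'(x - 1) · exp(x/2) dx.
- \frac{e^{\frac{1}{2}}}{2}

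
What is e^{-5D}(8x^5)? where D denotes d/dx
8 x^{5} - 200 x^{4} + 2000 x^{3} - 10000 x^{2} + 25000 x - 25000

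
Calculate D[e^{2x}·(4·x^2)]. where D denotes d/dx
8 x \left(x + 1\right) e^{2 x}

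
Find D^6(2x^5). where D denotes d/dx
0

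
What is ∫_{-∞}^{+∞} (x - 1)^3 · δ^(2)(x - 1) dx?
0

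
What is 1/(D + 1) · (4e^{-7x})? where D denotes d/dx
- \frac{2 e^{- 7 x}}{3}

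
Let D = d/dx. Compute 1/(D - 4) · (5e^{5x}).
5 e^{5 x}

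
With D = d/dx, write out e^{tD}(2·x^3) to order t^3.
2 t^{3} + 6 t^{2} x + 6 t x^{2} + 2 x^{3}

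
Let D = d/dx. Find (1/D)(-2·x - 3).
- x^{2} - 3 x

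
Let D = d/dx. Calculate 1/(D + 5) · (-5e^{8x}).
- \frac{5 e^{8 x}}{13}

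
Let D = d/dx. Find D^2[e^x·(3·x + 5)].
\left(3 x + 11\right) e^{x}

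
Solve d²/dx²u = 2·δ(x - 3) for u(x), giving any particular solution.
|x - 3|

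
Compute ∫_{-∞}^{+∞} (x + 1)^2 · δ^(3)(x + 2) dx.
0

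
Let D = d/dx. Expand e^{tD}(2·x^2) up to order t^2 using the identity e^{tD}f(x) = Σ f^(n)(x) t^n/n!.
2 t^{2} + 4 t x + 2 x^{2}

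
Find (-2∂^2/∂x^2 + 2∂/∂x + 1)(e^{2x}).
- 3 e^{2 x}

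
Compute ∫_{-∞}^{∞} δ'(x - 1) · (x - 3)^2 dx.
4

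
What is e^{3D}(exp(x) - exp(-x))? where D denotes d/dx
2 \sinh{\left(x + 3 \right)}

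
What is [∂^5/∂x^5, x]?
5\frac{d^{4}}{dx^{4}}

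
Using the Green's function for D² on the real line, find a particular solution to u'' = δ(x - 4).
\frac{|x - 4|}{2}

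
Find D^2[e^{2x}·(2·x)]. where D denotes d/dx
8 \left(x + 1\right) e^{2 x}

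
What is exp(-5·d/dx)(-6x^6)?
- 6 x^{6} + 180 x^{5} - 2250 x^{4} + 15000 x^{3} - 56250 x^{2} + 112500 x - 93750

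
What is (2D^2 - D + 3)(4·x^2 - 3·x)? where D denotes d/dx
12 x^{2} - 17 x + 19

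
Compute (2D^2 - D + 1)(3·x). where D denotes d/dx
3 x - 3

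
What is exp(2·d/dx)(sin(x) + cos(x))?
\sqrt{2} \sin{\left(x + \frac{\pi}{4} + 2 \right)}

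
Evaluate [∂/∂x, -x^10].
- 10 x^{9}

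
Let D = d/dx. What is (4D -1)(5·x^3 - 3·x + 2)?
- 5 x^{3} + 60 x^{2} + 3 x - 14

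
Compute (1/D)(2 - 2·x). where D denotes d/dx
- x^{2} + 2 x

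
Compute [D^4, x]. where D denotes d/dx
4D^{3}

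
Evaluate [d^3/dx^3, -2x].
-6\frac{d^{2}}{dx^{2}}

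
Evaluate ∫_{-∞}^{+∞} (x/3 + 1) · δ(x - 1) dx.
\frac{4}{3}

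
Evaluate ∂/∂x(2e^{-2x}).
- 4 e^{- 2 x}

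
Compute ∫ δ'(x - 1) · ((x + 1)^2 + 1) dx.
-4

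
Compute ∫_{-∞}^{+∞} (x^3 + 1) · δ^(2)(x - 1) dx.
6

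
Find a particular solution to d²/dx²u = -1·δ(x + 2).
-\frac{|x + 2|}{2}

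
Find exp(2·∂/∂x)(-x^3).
- x^{3} - 6 x^{2} - 12 x - 8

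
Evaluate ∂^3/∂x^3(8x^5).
480 x^{2}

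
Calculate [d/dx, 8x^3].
24 x^{2}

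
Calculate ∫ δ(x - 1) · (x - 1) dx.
0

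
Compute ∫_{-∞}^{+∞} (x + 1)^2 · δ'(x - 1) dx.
-4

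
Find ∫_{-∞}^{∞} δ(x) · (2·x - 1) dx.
-1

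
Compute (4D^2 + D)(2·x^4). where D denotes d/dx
8 x^{2} \left(x + 12\right)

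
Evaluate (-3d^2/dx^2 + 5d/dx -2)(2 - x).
2 x - 9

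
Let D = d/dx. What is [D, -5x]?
-5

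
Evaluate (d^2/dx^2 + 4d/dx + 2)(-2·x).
- 4 x - 8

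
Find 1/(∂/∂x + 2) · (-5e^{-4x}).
\frac{5 e^{- 4 x}}{2}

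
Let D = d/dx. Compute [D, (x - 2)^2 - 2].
2 x - 4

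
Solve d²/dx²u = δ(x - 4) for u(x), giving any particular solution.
\frac{|x - 4|}{2}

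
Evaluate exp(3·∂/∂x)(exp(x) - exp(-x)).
2 \sinh{\left(x + 3 \right)}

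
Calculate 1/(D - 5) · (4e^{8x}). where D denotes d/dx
\frac{4 e^{8 x}}{3}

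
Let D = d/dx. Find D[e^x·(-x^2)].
x \left(- x - 2\right) e^{x}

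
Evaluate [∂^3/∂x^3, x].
3\frac{d^{2}}{dx^{2}}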